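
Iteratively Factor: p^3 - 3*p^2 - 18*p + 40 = (p - 2)*(p^2 - p - 20) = (p - 2)*(p + 4)*(p - 5)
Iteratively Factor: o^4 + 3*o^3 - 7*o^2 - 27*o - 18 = (o + 2)*(o^3 + o^2 - 9*o - 9) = (o - 3)*(o + 2)*(o^2 + 4*o + 3) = (o - 3)*(o + 1)*(o + 2)*(o + 3)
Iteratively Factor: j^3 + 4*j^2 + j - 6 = (j + 2)*(j^2 + 2*j - 3) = (j - 1)*(j + 2)*(j + 3)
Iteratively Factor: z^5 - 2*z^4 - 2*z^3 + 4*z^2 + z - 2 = (z + 1)*(z^4 - 3*z^3 + z^2 + 3*z - 2) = (z - 2)*(z + 1)*(z^3 - z^2 - z + 1) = (z - 2)*(z + 1)^2*(z^2 - 2*z + 1) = (z - 2)*(z - 1)*(z + 1)^2*(z - 1)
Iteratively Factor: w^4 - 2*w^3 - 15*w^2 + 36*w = (w - 3)*(w^3 + w^2 - 12*w) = (w - 3)*(w + 4)*(w^2 - 3*w) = (w - 3)^2*(w + 4)*(w)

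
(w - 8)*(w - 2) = w^2 - 10*w + 16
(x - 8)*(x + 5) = x^2 - 3*x - 40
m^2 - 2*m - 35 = (m - 7)*(m + 5)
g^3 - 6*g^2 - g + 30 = (g - 5)*(g - 3)*(g + 2)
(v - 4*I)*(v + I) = v^2 - 3*I*v + 4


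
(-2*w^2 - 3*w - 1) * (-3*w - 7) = 6*w^3 + 23*w^2 + 24*w + 7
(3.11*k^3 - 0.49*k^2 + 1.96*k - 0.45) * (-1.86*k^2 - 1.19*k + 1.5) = -5.7846*k^5 - 2.7895*k^4 + 1.6025*k^3 - 2.2304*k^2 + 3.4755*k - 0.675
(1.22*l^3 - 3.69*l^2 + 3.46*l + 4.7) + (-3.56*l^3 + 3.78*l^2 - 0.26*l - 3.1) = -2.34*l^3 + 0.0899999999999999*l^2 + 3.2*l + 1.6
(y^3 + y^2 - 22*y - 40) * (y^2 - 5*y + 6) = y^5 - 4*y^4 - 21*y^3 + 76*y^2 + 68*y - 240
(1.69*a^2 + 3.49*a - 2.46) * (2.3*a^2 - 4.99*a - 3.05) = 3.887*a^4 - 0.4061*a^3 - 28.2276*a^2 + 1.6309*a + 7.503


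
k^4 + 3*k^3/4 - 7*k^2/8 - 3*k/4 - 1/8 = (k - 1)*(k + 1/4)*(k + 1/2)*(k + 1)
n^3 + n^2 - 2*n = n*(n - 1)*(n + 2)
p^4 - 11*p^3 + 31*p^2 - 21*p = p*(p - 7)*(p - 3)*(p - 1)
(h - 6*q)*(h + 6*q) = h^2 - 36*q^2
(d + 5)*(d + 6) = d^2 + 11*d + 30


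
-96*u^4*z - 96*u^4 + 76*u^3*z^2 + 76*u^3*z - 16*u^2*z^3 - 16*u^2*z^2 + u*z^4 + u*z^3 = (-8*u + z)*(-6*u + z)*(-2*u + z)*(u*z + u)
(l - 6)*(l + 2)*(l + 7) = l^3 + 3*l^2 - 40*l - 84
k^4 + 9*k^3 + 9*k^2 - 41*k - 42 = (k - 2)*(k + 1)*(k + 3)*(k + 7)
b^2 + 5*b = b*(b + 5)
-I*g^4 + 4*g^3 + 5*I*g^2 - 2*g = g*(g + I)*(g + 2*I)*(-I*g + 1)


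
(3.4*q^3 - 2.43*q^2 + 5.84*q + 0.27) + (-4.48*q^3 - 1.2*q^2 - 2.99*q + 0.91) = -1.08*q^3 - 3.63*q^2 + 2.85*q + 1.18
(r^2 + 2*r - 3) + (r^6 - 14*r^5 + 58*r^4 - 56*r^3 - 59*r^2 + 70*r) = r^6 - 14*r^5 + 58*r^4 - 56*r^3 - 58*r^2 + 72*r - 3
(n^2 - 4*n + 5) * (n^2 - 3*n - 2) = n^4 - 7*n^3 + 15*n^2 - 7*n - 10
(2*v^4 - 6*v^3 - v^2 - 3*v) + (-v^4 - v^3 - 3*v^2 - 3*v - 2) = v^4 - 7*v^3 - 4*v^2 - 6*v - 2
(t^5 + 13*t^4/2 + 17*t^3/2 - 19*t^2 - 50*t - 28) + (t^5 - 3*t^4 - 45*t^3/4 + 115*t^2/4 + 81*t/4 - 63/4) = 2*t^5 + 7*t^4/2 - 11*t^3/4 + 39*t^2/4 - 119*t/4 - 175/4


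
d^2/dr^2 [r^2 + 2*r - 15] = 2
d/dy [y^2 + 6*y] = 2*y + 6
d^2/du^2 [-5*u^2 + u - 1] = -10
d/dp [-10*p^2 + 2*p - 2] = 2 - 20*p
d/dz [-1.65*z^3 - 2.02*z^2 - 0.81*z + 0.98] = -4.95*z^2 - 4.04*z - 0.81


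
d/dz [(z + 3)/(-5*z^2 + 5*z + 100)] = (-z^2 + z + (z + 3)*(2*z - 1) + 20)/(5*(-z^2 + z + 20)^2)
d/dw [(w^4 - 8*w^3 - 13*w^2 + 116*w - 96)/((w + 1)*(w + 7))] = 2*(w^5 + 8*w^4 - 50*w^3 - 194*w^2 + 5*w + 790)/(w^4 + 16*w^3 + 78*w^2 + 112*w + 49)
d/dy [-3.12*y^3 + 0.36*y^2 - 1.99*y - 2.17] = -9.36*y^2 + 0.72*y - 1.99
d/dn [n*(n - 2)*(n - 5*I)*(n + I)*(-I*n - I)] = -5*I*n^4 + n^3*(-16 + 4*I) + n^2*(12 - 9*I) + n*(16 + 10*I) + 10*I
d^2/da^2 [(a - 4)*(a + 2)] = 2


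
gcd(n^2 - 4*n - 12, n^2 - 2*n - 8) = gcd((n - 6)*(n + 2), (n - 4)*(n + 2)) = n + 2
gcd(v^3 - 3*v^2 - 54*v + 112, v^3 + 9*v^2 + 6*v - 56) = v^2 + 5*v - 14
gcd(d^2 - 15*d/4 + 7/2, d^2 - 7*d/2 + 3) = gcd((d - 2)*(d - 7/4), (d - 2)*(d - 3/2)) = d - 2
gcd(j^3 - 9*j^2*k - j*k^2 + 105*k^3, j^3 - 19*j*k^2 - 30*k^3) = j^2 - 2*j*k - 15*k^2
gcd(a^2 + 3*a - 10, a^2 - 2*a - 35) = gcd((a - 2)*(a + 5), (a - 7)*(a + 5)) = a + 5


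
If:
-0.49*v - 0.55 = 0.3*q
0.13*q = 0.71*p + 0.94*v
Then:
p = -1.62300469483568*v - 0.335680751173709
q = -1.63333333333333*v - 1.83333333333333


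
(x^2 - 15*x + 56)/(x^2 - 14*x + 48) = (x - 7)/(x - 6)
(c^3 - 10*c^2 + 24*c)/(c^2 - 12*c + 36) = c*(c - 4)/(c - 6)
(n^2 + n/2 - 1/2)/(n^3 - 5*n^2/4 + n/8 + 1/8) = 4*(n + 1)/(4*n^2 - 3*n - 1)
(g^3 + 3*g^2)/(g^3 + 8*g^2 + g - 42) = g^2/(g^2 + 5*g - 14)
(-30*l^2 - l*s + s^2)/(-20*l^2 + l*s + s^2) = (-6*l + s)/(-4*l + s)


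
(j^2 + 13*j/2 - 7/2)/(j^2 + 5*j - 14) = (j - 1/2)/(j - 2)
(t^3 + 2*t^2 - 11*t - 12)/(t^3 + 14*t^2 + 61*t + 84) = (t^2 - 2*t - 3)/(t^2 + 10*t + 21)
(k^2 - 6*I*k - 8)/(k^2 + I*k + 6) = (k - 4*I)/(k + 3*I)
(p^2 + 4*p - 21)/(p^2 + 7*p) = (p - 3)/p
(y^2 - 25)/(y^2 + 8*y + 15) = (y - 5)/(y + 3)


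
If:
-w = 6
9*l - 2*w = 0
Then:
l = -4/3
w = -6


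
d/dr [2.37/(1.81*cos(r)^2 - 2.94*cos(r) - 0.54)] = (8.5794*cos(r) - 6.9678)*sin(r)/(-1.81*cos(r)^2 + 2.94*cos(r) + 0.54)^2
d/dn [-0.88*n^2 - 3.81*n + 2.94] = -1.76*n - 3.81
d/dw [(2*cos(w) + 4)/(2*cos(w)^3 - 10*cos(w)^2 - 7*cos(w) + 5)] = 8*(-37*cos(w) + cos(2*w) + cos(3*w) - 18)*sin(w)/(-11*cos(w) - 10*cos(2*w) + cos(3*w))^2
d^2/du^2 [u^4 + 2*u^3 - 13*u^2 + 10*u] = 12*u^2 + 12*u - 26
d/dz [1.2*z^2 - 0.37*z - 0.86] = 2.4*z - 0.37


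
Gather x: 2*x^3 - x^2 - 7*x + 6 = 2*x^3 - x^2 - 7*x + 6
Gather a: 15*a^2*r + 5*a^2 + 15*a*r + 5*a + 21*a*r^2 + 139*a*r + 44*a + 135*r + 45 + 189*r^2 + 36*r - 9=a^2*(15*r + 5) + a*(21*r^2 + 154*r + 49) + 189*r^2 + 171*r + 36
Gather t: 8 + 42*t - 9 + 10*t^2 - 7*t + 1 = 10*t^2 + 35*t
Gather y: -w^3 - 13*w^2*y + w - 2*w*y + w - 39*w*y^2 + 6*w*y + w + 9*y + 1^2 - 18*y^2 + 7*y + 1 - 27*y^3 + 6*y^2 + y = -w^3 + 3*w - 27*y^3 + y^2*(-39*w - 12) + y*(-13*w^2 + 4*w + 17) + 2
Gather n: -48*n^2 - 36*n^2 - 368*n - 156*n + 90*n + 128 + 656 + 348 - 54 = -84*n^2 - 434*n + 1078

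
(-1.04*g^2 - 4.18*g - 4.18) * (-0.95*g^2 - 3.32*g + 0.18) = 0.988*g^4 + 7.4238*g^3 + 17.6614*g^2 + 13.1252*g - 0.7524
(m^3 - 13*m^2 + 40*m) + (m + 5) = m^3 - 13*m^2 + 41*m + 5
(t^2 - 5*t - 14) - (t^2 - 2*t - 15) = 1 - 3*t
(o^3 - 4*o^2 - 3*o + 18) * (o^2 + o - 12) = o^5 - 3*o^4 - 19*o^3 + 63*o^2 + 54*o - 216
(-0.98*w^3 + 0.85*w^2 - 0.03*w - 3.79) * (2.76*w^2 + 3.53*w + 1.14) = -2.7048*w^5 - 1.1134*w^4 + 1.8005*w^3 - 9.5973*w^2 - 13.4129*w - 4.3206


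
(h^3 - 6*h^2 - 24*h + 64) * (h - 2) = h^4 - 8*h^3 - 12*h^2 + 112*h - 128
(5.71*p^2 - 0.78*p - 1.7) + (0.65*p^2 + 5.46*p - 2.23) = 6.36*p^2 + 4.68*p - 3.93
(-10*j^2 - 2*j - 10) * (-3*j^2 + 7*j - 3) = 30*j^4 - 64*j^3 + 46*j^2 - 64*j + 30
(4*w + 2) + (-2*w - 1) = 2*w + 1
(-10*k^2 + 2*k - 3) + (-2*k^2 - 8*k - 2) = -12*k^2 - 6*k - 5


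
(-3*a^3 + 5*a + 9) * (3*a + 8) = -9*a^4 - 24*a^3 + 15*a^2 + 67*a + 72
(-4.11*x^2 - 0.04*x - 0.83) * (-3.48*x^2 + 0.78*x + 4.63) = 14.3028*x^4 - 3.0666*x^3 - 16.1721*x^2 - 0.8326*x - 3.8429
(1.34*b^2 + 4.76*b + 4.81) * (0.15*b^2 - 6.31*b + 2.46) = 0.201*b^4 - 7.7414*b^3 - 26.0177*b^2 - 18.6415*b + 11.8326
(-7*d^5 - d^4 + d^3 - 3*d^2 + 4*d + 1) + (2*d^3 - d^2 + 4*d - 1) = -7*d^5 - d^4 + 3*d^3 - 4*d^2 + 8*d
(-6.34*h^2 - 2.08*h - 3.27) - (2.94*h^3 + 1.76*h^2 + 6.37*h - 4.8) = -2.94*h^3 - 8.1*h^2 - 8.45*h + 1.53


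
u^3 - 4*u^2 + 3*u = u*(u - 3)*(u - 1)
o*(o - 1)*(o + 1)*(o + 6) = o^4 + 6*o^3 - o^2 - 6*o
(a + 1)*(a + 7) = a^2 + 8*a + 7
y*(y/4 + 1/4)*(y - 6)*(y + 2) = y^4/4 - 3*y^3/4 - 4*y^2 - 3*y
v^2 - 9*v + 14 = (v - 7)*(v - 2)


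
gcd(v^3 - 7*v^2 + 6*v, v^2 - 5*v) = v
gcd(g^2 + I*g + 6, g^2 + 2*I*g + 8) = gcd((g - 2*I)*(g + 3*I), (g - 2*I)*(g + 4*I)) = g - 2*I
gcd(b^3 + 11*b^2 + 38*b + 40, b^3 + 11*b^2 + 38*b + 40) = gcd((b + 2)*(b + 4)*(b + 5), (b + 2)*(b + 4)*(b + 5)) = b^3 + 11*b^2 + 38*b + 40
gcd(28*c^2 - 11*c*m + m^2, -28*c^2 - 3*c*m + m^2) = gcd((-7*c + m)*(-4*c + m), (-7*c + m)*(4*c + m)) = 7*c - m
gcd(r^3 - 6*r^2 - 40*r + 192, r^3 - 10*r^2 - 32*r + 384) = r^2 - 2*r - 48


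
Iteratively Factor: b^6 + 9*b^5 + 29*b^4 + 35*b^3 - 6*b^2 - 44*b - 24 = (b + 3)*(b^5 + 6*b^4 + 11*b^3 + 2*b^2 - 12*b - 8) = (b + 1)*(b + 3)*(b^4 + 5*b^3 + 6*b^2 - 4*b - 8) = (b + 1)*(b + 2)*(b + 3)*(b^3 + 3*b^2 - 4) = (b + 1)*(b + 2)^2*(b + 3)*(b^2 + b - 2) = (b + 1)*(b + 2)^3*(b + 3)*(b - 1)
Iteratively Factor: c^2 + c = (c)*(c + 1)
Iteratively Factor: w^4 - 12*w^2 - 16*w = (w)*(w^3 - 12*w - 16) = w*(w - 4)*(w^2 + 4*w + 4) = w*(w - 4)*(w + 2)*(w + 2)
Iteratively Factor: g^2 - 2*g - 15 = (g + 3)*(g - 5)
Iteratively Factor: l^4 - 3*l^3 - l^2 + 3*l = (l + 1)*(l^3 - 4*l^2 + 3*l) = l*(l + 1)*(l^2 - 4*l + 3) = l*(l - 1)*(l + 1)*(l - 3)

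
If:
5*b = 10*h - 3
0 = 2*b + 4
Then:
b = -2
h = -7/10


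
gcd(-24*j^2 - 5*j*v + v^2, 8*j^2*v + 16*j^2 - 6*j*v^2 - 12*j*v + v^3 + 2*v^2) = 1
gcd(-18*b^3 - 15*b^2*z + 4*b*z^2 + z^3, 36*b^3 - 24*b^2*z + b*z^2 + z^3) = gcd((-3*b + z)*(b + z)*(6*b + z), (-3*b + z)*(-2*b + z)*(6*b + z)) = -18*b^2 + 3*b*z + z^2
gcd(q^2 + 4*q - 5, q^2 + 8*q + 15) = q + 5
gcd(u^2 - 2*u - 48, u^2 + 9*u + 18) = u + 6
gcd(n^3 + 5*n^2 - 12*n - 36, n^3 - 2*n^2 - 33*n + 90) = n^2 + 3*n - 18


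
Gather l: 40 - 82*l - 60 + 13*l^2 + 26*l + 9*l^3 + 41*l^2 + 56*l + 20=9*l^3 + 54*l^2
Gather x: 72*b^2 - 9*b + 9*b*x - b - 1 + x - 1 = 72*b^2 - 10*b + x*(9*b + 1) - 2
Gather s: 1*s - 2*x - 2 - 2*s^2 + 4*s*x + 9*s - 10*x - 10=-2*s^2 + s*(4*x + 10) - 12*x - 12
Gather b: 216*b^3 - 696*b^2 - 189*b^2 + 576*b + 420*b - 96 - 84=216*b^3 - 885*b^2 + 996*b - 180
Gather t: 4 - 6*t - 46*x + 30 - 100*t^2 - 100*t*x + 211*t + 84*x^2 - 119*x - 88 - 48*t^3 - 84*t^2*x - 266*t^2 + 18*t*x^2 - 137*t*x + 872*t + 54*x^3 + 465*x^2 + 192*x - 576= -48*t^3 + t^2*(-84*x - 366) + t*(18*x^2 - 237*x + 1077) + 54*x^3 + 549*x^2 + 27*x - 630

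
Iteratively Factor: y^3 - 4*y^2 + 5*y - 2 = (y - 2)*(y^2 - 2*y + 1) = (y - 2)*(y - 1)*(y - 1)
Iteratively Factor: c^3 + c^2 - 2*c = (c + 2)*(c^2 - c) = c*(c + 2)*(c - 1)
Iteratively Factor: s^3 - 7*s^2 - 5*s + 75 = (s - 5)*(s^2 - 2*s - 15) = (s - 5)^2*(s + 3)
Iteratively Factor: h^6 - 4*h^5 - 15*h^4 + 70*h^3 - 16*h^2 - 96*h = (h - 4)*(h^5 - 15*h^3 + 10*h^2 + 24*h) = (h - 4)*(h - 3)*(h^4 + 3*h^3 - 6*h^2 - 8*h) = h*(h - 4)*(h - 3)*(h^3 + 3*h^2 - 6*h - 8) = h*(h - 4)*(h - 3)*(h + 4)*(h^2 - h - 2) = h*(h - 4)*(h - 3)*(h + 1)*(h + 4)*(h - 2)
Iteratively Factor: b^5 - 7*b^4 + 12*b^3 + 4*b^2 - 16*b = (b - 2)*(b^4 - 5*b^3 + 2*b^2 + 8*b) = b*(b - 2)*(b^3 - 5*b^2 + 2*b + 8) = b*(b - 2)^2*(b^2 - 3*b - 4) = b*(b - 4)*(b - 2)^2*(b + 1)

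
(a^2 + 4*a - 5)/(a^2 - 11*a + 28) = (a^2 + 4*a - 5)/(a^2 - 11*a + 28)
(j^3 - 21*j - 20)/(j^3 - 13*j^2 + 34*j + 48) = (j^2 - j - 20)/(j^2 - 14*j + 48)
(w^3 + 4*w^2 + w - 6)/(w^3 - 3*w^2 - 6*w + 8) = (w + 3)/(w - 4)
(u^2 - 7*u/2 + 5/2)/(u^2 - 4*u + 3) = (u - 5/2)/(u - 3)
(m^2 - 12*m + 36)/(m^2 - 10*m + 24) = (m - 6)/(m - 4)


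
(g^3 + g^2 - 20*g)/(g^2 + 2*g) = (g^2 + g - 20)/(g + 2)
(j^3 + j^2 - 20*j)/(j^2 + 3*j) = (j^2 + j - 20)/(j + 3)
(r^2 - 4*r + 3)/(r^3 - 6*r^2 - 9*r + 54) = (r - 1)/(r^2 - 3*r - 18)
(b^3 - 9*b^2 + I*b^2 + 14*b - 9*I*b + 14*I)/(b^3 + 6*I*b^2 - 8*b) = (b^3 + b^2*(-9 + I) + b*(14 - 9*I) + 14*I)/(b*(b^2 + 6*I*b - 8))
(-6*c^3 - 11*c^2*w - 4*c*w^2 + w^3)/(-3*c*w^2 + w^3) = (6*c^3 + 11*c^2*w + 4*c*w^2 - w^3)/(w^2*(3*c - w))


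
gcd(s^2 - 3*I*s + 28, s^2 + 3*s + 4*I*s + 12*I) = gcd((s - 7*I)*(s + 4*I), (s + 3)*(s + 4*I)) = s + 4*I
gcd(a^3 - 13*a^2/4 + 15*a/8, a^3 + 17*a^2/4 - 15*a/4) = a^2 - 3*a/4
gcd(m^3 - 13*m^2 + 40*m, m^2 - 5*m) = m^2 - 5*m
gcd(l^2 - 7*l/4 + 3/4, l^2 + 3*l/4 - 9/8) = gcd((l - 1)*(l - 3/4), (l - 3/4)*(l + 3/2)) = l - 3/4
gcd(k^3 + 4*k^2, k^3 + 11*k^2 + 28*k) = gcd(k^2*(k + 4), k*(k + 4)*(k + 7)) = k^2 + 4*k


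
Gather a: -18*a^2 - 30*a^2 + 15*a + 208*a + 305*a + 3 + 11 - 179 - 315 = -48*a^2 + 528*a - 480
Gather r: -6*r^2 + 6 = 6 - 6*r^2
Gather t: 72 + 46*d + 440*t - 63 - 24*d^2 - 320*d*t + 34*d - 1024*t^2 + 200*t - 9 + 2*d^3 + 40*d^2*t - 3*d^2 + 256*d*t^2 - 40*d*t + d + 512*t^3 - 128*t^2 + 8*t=2*d^3 - 27*d^2 + 81*d + 512*t^3 + t^2*(256*d - 1152) + t*(40*d^2 - 360*d + 648)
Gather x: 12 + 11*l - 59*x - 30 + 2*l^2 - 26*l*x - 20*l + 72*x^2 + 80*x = 2*l^2 - 9*l + 72*x^2 + x*(21 - 26*l) - 18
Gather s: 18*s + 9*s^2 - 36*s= 9*s^2 - 18*s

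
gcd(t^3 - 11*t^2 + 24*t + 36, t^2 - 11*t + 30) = t - 6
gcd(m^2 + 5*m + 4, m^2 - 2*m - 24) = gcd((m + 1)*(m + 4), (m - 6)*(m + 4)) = m + 4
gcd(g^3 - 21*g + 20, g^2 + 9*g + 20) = g + 5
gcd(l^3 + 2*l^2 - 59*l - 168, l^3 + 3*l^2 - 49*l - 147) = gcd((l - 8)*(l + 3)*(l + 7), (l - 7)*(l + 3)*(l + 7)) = l^2 + 10*l + 21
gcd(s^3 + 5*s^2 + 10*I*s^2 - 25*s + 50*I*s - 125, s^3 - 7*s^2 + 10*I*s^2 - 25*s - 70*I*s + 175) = s^2 + 10*I*s - 25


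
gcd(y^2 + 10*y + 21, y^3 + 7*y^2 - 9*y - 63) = y^2 + 10*y + 21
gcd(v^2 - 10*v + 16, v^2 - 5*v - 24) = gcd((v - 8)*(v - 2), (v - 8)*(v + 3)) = v - 8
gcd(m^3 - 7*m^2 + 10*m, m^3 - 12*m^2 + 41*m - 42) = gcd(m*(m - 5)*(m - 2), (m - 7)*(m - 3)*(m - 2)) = m - 2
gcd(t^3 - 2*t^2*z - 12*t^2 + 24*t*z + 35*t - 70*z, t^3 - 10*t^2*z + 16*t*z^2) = -t + 2*z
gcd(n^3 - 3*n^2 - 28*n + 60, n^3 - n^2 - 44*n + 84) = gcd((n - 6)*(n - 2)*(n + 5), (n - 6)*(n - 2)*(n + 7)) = n^2 - 8*n + 12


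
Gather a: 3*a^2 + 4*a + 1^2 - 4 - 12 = 3*a^2 + 4*a - 15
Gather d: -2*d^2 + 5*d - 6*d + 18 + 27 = -2*d^2 - d + 45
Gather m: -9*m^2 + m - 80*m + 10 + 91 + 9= -9*m^2 - 79*m + 110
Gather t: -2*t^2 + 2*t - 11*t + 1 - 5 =-2*t^2 - 9*t - 4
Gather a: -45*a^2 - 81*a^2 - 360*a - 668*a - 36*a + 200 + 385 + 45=-126*a^2 - 1064*a + 630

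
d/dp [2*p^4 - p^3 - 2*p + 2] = 8*p^3 - 3*p^2 - 2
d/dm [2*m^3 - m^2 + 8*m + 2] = 6*m^2 - 2*m + 8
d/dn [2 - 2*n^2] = -4*n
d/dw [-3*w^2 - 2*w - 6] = -6*w - 2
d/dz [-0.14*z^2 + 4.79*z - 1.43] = 4.79 - 0.28*z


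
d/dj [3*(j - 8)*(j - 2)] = 6*j - 30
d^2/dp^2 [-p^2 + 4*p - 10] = -2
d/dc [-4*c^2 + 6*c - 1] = 6 - 8*c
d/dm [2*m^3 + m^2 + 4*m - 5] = 6*m^2 + 2*m + 4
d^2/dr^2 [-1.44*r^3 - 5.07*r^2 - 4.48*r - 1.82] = -8.64*r - 10.14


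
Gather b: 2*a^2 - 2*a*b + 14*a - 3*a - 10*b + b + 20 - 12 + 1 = 2*a^2 + 11*a + b*(-2*a - 9) + 9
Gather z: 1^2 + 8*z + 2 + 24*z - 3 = 32*z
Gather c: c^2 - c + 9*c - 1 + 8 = c^2 + 8*c + 7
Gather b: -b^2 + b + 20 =-b^2 + b + 20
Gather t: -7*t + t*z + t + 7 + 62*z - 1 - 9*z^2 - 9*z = t*(z - 6) - 9*z^2 + 53*z + 6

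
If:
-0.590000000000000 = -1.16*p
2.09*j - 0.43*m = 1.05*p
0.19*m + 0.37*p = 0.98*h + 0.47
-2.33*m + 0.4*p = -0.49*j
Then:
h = -0.26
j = 0.29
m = 0.15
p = 0.51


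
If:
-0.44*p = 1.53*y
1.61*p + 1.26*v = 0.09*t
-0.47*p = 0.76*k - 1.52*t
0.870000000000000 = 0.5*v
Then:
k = 48.72 - 122.258672248804*y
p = -3.47727272727273*y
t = 24.36 - 62.2045454545455*y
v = 1.74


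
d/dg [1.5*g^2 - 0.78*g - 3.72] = 3.0*g - 0.78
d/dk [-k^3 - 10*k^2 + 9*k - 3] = -3*k^2 - 20*k + 9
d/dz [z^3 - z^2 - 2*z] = 3*z^2 - 2*z - 2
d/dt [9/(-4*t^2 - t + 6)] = 9*(8*t + 1)/(4*t^2 + t - 6)^2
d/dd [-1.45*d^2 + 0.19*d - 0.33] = 0.19 - 2.9*d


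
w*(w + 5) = w^2 + 5*w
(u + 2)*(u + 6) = u^2 + 8*u + 12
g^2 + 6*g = g*(g + 6)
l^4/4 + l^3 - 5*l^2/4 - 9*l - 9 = (l/4 + 1/2)*(l - 3)*(l + 2)*(l + 3)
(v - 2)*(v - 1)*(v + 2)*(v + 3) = v^4 + 2*v^3 - 7*v^2 - 8*v + 12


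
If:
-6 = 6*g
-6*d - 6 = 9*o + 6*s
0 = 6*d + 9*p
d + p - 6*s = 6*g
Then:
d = 18*s - 18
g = -1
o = 34/3 - 38*s/3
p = 12 - 12*s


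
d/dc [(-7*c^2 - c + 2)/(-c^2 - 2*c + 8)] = (13*c^2 - 108*c - 4)/(c^4 + 4*c^3 - 12*c^2 - 32*c + 64)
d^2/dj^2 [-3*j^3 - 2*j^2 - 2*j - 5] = -18*j - 4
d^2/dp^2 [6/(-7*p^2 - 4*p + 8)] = 12*(49*p^2 + 28*p - 4*(7*p + 2)^2 - 56)/(7*p^2 + 4*p - 8)^3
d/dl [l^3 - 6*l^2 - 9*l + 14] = 3*l^2 - 12*l - 9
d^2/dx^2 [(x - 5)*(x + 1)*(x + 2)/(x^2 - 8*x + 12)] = 2*(23*x^3 - 246*x^2 + 1140*x - 2056)/(x^6 - 24*x^5 + 228*x^4 - 1088*x^3 + 2736*x^2 - 3456*x + 1728)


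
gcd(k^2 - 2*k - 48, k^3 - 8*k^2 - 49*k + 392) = k - 8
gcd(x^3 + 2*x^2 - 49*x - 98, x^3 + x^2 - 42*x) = x + 7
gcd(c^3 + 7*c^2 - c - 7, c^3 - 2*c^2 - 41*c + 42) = c - 1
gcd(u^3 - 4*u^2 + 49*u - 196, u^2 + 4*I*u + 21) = u + 7*I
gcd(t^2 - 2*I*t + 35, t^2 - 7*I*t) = t - 7*I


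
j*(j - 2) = j^2 - 2*j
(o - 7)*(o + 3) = o^2 - 4*o - 21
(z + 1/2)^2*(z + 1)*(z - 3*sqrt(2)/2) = z^4 - 3*sqrt(2)*z^3/2 + 2*z^3 - 3*sqrt(2)*z^2 + 5*z^2/4 - 15*sqrt(2)*z/8 + z/4 - 3*sqrt(2)/8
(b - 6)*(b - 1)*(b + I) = b^3 - 7*b^2 + I*b^2 + 6*b - 7*I*b + 6*I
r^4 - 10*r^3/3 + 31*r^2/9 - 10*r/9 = r*(r - 5/3)*(r - 1)*(r - 2/3)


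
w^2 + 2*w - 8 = (w - 2)*(w + 4)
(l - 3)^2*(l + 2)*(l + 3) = l^4 - l^3 - 15*l^2 + 9*l + 54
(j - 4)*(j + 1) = j^2 - 3*j - 4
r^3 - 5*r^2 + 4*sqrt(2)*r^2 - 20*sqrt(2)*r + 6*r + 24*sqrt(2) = (r - 3)*(r - 2)*(r + 4*sqrt(2))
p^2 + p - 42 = (p - 6)*(p + 7)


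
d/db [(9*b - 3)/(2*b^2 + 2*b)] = 3*(-3*b^2 + 2*b + 1)/(2*b^2*(b^2 + 2*b + 1))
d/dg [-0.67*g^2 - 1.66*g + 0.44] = -1.34*g - 1.66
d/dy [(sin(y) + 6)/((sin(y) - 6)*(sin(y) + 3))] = -(sin(y) + 12)*sin(y)*cos(y)/((sin(y) - 6)^2*(sin(y) + 3)^2)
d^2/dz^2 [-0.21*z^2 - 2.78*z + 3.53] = -0.420000000000000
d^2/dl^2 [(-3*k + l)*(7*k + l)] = 2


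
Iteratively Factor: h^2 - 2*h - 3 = (h + 1)*(h - 3)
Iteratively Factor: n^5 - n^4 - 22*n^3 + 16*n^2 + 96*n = (n - 4)*(n^4 + 3*n^3 - 10*n^2 - 24*n) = (n - 4)*(n + 4)*(n^3 - n^2 - 6*n) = (n - 4)*(n + 2)*(n + 4)*(n^2 - 3*n) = n*(n - 4)*(n + 2)*(n + 4)*(n - 3)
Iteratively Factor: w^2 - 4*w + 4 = (w - 2)*(w - 2)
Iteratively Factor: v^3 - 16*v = (v - 4)*(v^2 + 4*v) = v*(v - 4)*(v + 4)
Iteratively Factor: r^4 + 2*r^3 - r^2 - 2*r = (r)*(r^3 + 2*r^2 - r - 2) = r*(r - 1)*(r^2 + 3*r + 2) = r*(r - 1)*(r + 1)*(r + 2)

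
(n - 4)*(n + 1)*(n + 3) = n^3 - 13*n - 12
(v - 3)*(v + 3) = v^2 - 9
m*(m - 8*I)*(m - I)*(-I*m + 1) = -I*m^4 - 8*m^3 - I*m^2 - 8*m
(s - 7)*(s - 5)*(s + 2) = s^3 - 10*s^2 + 11*s + 70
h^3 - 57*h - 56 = (h - 8)*(h + 1)*(h + 7)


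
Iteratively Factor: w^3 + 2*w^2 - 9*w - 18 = (w + 3)*(w^2 - w - 6) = (w - 3)*(w + 3)*(w + 2)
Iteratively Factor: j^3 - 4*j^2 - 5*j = (j + 1)*(j^2 - 5*j) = j*(j + 1)*(j - 5)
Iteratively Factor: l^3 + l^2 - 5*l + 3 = (l - 1)*(l^2 + 2*l - 3) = (l - 1)^2*(l + 3)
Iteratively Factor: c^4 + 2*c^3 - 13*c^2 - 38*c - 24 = (c + 3)*(c^3 - c^2 - 10*c - 8) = (c + 1)*(c + 3)*(c^2 - 2*c - 8) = (c + 1)*(c + 2)*(c + 3)*(c - 4)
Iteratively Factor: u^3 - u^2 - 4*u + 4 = (u - 2)*(u^2 + u - 2) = (u - 2)*(u - 1)*(u + 2)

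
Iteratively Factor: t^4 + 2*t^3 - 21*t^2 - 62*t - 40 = (t - 5)*(t^3 + 7*t^2 + 14*t + 8) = (t - 5)*(t + 4)*(t^2 + 3*t + 2) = (t - 5)*(t + 2)*(t + 4)*(t + 1)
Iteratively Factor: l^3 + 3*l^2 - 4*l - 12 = (l + 3)*(l^2 - 4) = (l - 2)*(l + 3)*(l + 2)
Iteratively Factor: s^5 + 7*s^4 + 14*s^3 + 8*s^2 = (s + 1)*(s^4 + 6*s^3 + 8*s^2) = s*(s + 1)*(s^3 + 6*s^2 + 8*s) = s*(s + 1)*(s + 2)*(s^2 + 4*s) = s*(s + 1)*(s + 2)*(s + 4)*(s)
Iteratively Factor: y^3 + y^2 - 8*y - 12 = (y + 2)*(y^2 - y - 6) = (y + 2)^2*(y - 3)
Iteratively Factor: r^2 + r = (r)*(r + 1)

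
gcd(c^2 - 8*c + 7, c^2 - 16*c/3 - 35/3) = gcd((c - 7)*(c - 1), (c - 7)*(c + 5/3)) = c - 7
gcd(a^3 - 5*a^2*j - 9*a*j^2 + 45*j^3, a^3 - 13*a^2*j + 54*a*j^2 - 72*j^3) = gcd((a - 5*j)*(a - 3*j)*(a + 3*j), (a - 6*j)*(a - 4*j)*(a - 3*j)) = a - 3*j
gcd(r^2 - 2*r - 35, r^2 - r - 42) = r - 7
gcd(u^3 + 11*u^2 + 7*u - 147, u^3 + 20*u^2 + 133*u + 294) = u^2 + 14*u + 49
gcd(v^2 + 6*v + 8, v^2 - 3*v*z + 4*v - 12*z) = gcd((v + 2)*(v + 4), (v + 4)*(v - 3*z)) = v + 4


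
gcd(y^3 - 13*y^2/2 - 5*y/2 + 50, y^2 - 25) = y - 5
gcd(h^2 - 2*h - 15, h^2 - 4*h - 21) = h + 3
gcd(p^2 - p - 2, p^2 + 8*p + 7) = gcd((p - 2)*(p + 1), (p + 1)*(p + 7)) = p + 1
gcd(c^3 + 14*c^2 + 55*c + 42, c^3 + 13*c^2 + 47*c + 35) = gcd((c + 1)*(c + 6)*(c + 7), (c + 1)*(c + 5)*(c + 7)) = c^2 + 8*c + 7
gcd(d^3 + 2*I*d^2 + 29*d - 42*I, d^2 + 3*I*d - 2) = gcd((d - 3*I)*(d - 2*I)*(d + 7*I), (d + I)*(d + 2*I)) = 1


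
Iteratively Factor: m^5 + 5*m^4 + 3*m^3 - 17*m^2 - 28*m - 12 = (m - 2)*(m^4 + 7*m^3 + 17*m^2 + 17*m + 6) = (m - 2)*(m + 1)*(m^3 + 6*m^2 + 11*m + 6) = (m - 2)*(m + 1)^2*(m^2 + 5*m + 6) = (m - 2)*(m + 1)^2*(m + 3)*(m + 2)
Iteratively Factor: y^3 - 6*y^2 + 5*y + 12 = (y - 3)*(y^2 - 3*y - 4) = (y - 4)*(y - 3)*(y + 1)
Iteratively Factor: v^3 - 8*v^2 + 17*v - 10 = (v - 5)*(v^2 - 3*v + 2) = (v - 5)*(v - 1)*(v - 2)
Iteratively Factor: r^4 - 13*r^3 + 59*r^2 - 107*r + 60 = (r - 3)*(r^3 - 10*r^2 + 29*r - 20) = (r - 5)*(r - 3)*(r^2 - 5*r + 4) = (r - 5)*(r - 3)*(r - 1)*(r - 4)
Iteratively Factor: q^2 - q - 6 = (q - 3)*(q + 2)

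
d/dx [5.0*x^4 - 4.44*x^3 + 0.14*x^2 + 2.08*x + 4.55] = 20.0*x^3 - 13.32*x^2 + 0.28*x + 2.08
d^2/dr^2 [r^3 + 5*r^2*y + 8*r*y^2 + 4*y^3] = 6*r + 10*y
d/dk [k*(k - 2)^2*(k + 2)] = 4*k^3 - 6*k^2 - 8*k + 8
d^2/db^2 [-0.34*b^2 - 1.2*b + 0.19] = -0.680000000000000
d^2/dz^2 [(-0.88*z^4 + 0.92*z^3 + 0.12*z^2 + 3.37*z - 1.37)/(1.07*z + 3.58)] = (-6.045072*z^4 - 51.828232*z^3 - 114.196272*z^2 + 70.746528*z - 25.879334)/(1.225043*z^3 + 12.296226*z^2 + 41.140644*z + 45.882712)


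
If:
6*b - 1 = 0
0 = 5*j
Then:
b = 1/6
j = 0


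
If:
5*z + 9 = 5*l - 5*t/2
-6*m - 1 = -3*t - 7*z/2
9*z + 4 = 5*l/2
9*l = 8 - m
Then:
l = 10564/10675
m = -9676/10675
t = -13682/10675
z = -362/2135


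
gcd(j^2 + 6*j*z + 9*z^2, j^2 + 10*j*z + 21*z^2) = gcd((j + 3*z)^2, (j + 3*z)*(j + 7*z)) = j + 3*z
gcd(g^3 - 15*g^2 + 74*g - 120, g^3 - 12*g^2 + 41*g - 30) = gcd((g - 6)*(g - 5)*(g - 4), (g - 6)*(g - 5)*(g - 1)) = g^2 - 11*g + 30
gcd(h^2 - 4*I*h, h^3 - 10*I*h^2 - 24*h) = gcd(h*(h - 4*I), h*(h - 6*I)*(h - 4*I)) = h^2 - 4*I*h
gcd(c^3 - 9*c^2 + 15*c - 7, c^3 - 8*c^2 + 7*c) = c^2 - 8*c + 7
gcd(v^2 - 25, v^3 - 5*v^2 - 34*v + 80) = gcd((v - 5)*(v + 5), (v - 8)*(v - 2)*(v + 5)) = v + 5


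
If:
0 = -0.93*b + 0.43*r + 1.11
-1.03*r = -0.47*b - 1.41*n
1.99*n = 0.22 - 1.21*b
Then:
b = 1.08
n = -0.54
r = -0.25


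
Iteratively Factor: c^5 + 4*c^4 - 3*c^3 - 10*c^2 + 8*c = (c - 1)*(c^4 + 5*c^3 + 2*c^2 - 8*c) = c*(c - 1)*(c^3 + 5*c^2 + 2*c - 8) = c*(c - 1)*(c + 2)*(c^2 + 3*c - 4) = c*(c - 1)*(c + 2)*(c + 4)*(c - 1)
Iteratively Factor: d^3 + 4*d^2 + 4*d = (d + 2)*(d^2 + 2*d) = (d + 2)^2*(d)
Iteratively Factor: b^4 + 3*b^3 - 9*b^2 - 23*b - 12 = (b + 1)*(b^3 + 2*b^2 - 11*b - 12) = (b + 1)*(b + 4)*(b^2 - 2*b - 3) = (b + 1)^2*(b + 4)*(b - 3)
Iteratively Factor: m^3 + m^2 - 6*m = (m + 3)*(m^2 - 2*m) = (m - 2)*(m + 3)*(m)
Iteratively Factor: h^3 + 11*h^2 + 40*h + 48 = (h + 4)*(h^2 + 7*h + 12) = (h + 4)^2*(h + 3)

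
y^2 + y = y*(y + 1)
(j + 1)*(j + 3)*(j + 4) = j^3 + 8*j^2 + 19*j + 12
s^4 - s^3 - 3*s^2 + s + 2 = (s - 2)*(s - 1)*(s + 1)^2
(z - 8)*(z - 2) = z^2 - 10*z + 16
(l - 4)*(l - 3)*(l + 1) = l^3 - 6*l^2 + 5*l + 12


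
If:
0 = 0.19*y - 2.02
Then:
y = 10.63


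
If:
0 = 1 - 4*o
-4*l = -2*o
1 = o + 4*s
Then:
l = 1/8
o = 1/4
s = 3/16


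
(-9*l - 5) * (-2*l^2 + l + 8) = 18*l^3 + l^2 - 77*l - 40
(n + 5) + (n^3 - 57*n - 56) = n^3 - 56*n - 51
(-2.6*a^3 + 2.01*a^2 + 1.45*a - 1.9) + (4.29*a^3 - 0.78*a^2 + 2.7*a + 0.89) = 1.69*a^3 + 1.23*a^2 + 4.15*a - 1.01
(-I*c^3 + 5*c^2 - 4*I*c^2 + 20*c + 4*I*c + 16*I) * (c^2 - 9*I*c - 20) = -I*c^5 - 4*c^4 - 4*I*c^4 - 16*c^3 - 21*I*c^3 - 64*c^2 - 84*I*c^2 - 256*c - 80*I*c - 320*I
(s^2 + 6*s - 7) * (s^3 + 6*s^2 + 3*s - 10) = s^5 + 12*s^4 + 32*s^3 - 34*s^2 - 81*s + 70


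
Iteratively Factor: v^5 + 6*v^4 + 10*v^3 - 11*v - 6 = (v + 3)*(v^4 + 3*v^3 + v^2 - 3*v - 2) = (v - 1)*(v + 3)*(v^3 + 4*v^2 + 5*v + 2) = (v - 1)*(v + 1)*(v + 3)*(v^2 + 3*v + 2) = (v - 1)*(v + 1)^2*(v + 3)*(v + 2)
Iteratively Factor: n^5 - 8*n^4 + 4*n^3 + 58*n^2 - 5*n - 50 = (n - 1)*(n^4 - 7*n^3 - 3*n^2 + 55*n + 50) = (n - 5)*(n - 1)*(n^3 - 2*n^2 - 13*n - 10) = (n - 5)^2*(n - 1)*(n^2 + 3*n + 2) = (n - 5)^2*(n - 1)*(n + 1)*(n + 2)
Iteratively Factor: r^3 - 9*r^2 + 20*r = (r - 4)*(r^2 - 5*r) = (r - 5)*(r - 4)*(r)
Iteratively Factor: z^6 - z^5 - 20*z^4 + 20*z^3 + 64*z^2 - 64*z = (z - 2)*(z^5 + z^4 - 18*z^3 - 16*z^2 + 32*z) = z*(z - 2)*(z^4 + z^3 - 18*z^2 - 16*z + 32) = z*(z - 2)*(z + 4)*(z^3 - 3*z^2 - 6*z + 8) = z*(z - 2)*(z - 1)*(z + 4)*(z^2 - 2*z - 8) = z*(z - 2)*(z - 1)*(z + 2)*(z + 4)*(z - 4)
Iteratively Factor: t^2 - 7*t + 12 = (t - 4)*(t - 3)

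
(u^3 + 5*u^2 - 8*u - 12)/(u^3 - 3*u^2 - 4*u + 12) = (u^2 + 7*u + 6)/(u^2 - u - 6)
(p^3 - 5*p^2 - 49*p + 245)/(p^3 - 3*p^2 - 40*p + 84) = (p^2 + 2*p - 35)/(p^2 + 4*p - 12)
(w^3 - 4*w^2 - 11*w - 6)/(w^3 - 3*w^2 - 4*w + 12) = (w^3 - 4*w^2 - 11*w - 6)/(w^3 - 3*w^2 - 4*w + 12)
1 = 1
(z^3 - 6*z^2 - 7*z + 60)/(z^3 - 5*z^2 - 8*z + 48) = (z - 5)/(z - 4)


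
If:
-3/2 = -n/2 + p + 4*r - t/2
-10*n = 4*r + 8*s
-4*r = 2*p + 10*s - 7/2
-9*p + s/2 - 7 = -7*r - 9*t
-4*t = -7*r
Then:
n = -9022/19819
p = -93733/79276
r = -3458/19819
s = 26013/39638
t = -12103/39638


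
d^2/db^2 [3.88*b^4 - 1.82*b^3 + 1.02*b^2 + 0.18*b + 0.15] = 46.56*b^2 - 10.92*b + 2.04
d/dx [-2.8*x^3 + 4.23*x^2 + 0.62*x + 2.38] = -8.4*x^2 + 8.46*x + 0.62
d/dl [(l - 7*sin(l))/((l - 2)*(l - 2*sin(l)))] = (-5*l^2*cos(l) - l^2 + 14*l*sin(l) + 10*l*cos(l) - 14*sin(l)^2 - 10*sin(l))/((l - 2)^2*(l - 2*sin(l))^2)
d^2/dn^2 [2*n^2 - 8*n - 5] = 4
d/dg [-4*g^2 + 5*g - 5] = 5 - 8*g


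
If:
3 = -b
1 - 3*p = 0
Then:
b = -3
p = 1/3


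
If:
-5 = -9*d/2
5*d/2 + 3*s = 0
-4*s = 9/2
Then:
No Solution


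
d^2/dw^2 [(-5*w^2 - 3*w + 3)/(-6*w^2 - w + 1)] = 26*(6*w^3 - 18*w^2 - 1)/(216*w^6 + 108*w^5 - 90*w^4 - 35*w^3 + 15*w^2 + 3*w - 1)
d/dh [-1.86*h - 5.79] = -1.86000000000000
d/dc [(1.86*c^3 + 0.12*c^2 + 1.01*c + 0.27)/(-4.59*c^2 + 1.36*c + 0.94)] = (-8.5374*c^4 + 5.0592*c^3 + 10.0443*c^2 + 2.7042*c + 0.5822)/(21.0681*c^4 - 12.4848*c^3 - 6.7796*c^2 + 2.5568*c + 0.8836)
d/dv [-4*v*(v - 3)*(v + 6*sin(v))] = -24*v^2*cos(v) - 12*v^2 - 48*v*sin(v) + 72*v*cos(v) + 24*v + 72*sin(v)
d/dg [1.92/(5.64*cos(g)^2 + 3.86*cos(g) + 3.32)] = (21.6576*cos(g) + 7.4112)*sin(g)/(5.64*cos(g)^2 + 3.86*cos(g) + 3.32)^2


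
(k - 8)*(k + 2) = k^2 - 6*k - 16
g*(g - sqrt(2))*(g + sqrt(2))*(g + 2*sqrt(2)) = g^4 + 2*sqrt(2)*g^3 - 2*g^2 - 4*sqrt(2)*g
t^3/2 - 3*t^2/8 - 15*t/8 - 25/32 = (t/2 + 1/4)*(t - 5/2)*(t + 5/4)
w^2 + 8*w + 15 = (w + 3)*(w + 5)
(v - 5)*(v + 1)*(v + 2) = v^3 - 2*v^2 - 13*v - 10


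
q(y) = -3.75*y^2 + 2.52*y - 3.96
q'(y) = 2.52 - 7.5*y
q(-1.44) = -15.36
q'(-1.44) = 13.32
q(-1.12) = -11.49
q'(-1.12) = 10.92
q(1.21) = -6.40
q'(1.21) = -6.56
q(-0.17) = -4.50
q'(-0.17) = 3.80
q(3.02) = -30.55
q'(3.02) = -20.13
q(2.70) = -24.49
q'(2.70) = -17.73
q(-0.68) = -7.41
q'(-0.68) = 7.62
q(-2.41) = -31.81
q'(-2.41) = 20.60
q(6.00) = -123.84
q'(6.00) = -42.48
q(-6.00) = -154.08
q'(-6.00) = 47.52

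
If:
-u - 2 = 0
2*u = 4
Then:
No Solution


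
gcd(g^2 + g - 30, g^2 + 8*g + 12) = g + 6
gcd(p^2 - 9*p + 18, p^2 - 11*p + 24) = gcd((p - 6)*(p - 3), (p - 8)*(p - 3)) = p - 3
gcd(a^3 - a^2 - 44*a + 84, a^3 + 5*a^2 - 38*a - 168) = a^2 + a - 42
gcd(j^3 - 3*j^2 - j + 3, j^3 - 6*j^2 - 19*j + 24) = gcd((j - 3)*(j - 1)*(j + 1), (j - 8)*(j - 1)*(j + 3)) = j - 1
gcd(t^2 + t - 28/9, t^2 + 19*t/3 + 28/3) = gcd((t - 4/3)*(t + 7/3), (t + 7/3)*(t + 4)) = t + 7/3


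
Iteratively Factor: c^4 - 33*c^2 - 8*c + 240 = (c - 5)*(c^3 + 5*c^2 - 8*c - 48) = (c - 5)*(c + 4)*(c^2 + c - 12) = (c - 5)*(c - 3)*(c + 4)*(c + 4)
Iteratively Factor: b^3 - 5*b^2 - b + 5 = (b + 1)*(b^2 - 6*b + 5) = (b - 5)*(b + 1)*(b - 1)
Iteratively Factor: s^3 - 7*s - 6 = (s - 3)*(s^2 + 3*s + 2) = (s - 3)*(s + 2)*(s + 1)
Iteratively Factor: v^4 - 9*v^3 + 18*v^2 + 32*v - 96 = (v - 3)*(v^3 - 6*v^2 + 32) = (v - 4)*(v - 3)*(v^2 - 2*v - 8) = (v - 4)*(v - 3)*(v + 2)*(v - 4)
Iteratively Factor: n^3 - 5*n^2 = (n)*(n^2 - 5*n) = n^2*(n - 5)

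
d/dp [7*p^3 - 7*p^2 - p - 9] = 21*p^2 - 14*p - 1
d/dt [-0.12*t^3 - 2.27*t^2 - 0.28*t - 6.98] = -0.36*t^2 - 4.54*t - 0.28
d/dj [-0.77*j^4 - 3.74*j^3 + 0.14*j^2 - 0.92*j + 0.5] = -3.08*j^3 - 11.22*j^2 + 0.28*j - 0.92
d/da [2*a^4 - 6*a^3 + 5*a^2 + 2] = 2*a*(4*a^2 - 9*a + 5)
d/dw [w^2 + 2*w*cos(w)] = -2*w*sin(w) + 2*w + 2*cos(w)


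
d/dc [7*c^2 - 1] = 14*c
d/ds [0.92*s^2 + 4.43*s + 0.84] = 1.84*s + 4.43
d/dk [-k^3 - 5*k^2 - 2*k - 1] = -3*k^2 - 10*k - 2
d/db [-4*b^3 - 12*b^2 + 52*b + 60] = -12*b^2 - 24*b + 52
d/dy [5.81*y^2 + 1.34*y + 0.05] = 11.62*y + 1.34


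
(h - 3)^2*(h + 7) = h^3 + h^2 - 33*h + 63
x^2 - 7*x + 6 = (x - 6)*(x - 1)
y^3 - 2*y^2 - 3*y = y*(y - 3)*(y + 1)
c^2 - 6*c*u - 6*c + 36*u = (c - 6)*(c - 6*u)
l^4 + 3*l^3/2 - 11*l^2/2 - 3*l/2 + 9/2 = (l - 3/2)*(l - 1)*(l + 1)*(l + 3)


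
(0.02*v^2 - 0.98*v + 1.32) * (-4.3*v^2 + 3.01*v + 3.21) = -0.086*v^4 + 4.2742*v^3 - 8.5616*v^2 + 0.8274*v + 4.2372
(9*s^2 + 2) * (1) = 9*s^2 + 2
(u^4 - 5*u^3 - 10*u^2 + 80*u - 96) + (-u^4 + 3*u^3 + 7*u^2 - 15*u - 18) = -2*u^3 - 3*u^2 + 65*u - 114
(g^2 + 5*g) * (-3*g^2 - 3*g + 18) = -3*g^4 - 18*g^3 + 3*g^2 + 90*g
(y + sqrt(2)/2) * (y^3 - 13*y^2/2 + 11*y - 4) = y^4 - 13*y^3/2 + sqrt(2)*y^3/2 - 13*sqrt(2)*y^2/4 + 11*y^2 - 4*y + 11*sqrt(2)*y/2 - 2*sqrt(2)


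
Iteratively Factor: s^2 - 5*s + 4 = (s - 4)*(s - 1)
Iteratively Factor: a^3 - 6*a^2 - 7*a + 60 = (a - 5)*(a^2 - a - 12) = (a - 5)*(a + 3)*(a - 4)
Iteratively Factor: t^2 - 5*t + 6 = (t - 3)*(t - 2)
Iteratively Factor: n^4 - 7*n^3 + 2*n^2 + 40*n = (n)*(n^3 - 7*n^2 + 2*n + 40) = n*(n - 5)*(n^2 - 2*n - 8) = n*(n - 5)*(n + 2)*(n - 4)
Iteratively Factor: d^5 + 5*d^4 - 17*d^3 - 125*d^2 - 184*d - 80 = (d - 5)*(d^4 + 10*d^3 + 33*d^2 + 40*d + 16) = (d - 5)*(d + 1)*(d^3 + 9*d^2 + 24*d + 16) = (d - 5)*(d + 1)*(d + 4)*(d^2 + 5*d + 4) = (d - 5)*(d + 1)*(d + 4)^2*(d + 1)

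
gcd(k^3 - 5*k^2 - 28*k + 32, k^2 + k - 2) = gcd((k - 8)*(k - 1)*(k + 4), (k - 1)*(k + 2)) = k - 1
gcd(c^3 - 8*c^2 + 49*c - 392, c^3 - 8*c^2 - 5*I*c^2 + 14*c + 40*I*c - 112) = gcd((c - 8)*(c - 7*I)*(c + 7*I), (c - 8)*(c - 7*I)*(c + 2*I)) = c^2 + c*(-8 - 7*I) + 56*I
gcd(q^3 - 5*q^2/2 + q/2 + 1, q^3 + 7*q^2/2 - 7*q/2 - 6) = 1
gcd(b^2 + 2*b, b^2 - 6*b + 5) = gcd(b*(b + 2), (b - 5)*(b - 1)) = 1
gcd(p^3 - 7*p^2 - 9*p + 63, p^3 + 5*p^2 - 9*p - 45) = p^2 - 9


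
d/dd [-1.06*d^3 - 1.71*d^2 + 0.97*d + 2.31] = -3.18*d^2 - 3.42*d + 0.97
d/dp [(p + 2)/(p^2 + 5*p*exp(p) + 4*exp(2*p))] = (p^2 + 5*p*exp(p) - (p + 2)*(5*p*exp(p) + 2*p + 8*exp(2*p) + 5*exp(p)) + 4*exp(2*p))/(p^2 + 5*p*exp(p) + 4*exp(2*p))^2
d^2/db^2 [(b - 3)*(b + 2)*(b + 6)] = 6*b + 10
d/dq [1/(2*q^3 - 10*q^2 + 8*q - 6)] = (-3*q^2 + 10*q - 4)/(2*(q^3 - 5*q^2 + 4*q - 3)^2)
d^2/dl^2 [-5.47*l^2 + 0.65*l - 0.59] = -10.9400000000000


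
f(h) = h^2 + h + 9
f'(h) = 2*h + 1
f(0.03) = 9.03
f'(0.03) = 1.06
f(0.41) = 9.58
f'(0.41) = 1.82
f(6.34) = 55.54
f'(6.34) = 13.68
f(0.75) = 10.31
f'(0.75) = 2.50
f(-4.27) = 22.96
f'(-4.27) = -7.54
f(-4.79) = 27.15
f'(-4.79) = -8.58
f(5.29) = 42.27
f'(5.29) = 11.58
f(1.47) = 12.63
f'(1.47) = 3.94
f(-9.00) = 81.00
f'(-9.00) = -17.00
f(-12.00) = 141.00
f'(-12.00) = -23.00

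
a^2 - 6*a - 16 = (a - 8)*(a + 2)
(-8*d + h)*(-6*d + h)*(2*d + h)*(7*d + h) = 672*d^4 + 236*d^3*h - 64*d^2*h^2 - 5*d*h^3 + h^4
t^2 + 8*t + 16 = (t + 4)^2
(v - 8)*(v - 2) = v^2 - 10*v + 16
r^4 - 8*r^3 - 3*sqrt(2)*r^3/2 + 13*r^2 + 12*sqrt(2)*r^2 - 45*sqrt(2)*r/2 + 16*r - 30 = (r - 5)*(r - 3)*(r - 2*sqrt(2))*(r + sqrt(2)/2)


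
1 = 1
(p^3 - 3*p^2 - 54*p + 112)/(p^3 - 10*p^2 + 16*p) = (p + 7)/p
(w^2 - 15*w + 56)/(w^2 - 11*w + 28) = (w - 8)/(w - 4)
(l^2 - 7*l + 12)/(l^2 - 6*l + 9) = (l - 4)/(l - 3)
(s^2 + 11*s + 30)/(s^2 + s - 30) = (s + 5)/(s - 5)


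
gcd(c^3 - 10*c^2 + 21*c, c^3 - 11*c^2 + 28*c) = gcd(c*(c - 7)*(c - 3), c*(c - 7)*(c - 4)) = c^2 - 7*c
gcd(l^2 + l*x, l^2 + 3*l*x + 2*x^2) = l + x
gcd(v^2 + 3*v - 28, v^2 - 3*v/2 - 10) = v - 4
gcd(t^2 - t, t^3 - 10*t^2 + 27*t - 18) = t - 1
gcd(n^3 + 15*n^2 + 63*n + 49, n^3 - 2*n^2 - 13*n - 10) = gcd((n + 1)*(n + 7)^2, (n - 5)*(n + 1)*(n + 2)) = n + 1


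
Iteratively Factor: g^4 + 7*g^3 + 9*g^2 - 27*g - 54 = (g + 3)*(g^3 + 4*g^2 - 3*g - 18) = (g + 3)^2*(g^2 + g - 6) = (g - 2)*(g + 3)^2*(g + 3)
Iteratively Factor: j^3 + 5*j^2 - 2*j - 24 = (j - 2)*(j^2 + 7*j + 12) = (j - 2)*(j + 3)*(j + 4)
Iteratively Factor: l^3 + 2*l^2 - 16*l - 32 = (l + 4)*(l^2 - 2*l - 8) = (l + 2)*(l + 4)*(l - 4)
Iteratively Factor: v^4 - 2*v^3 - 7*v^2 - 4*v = (v + 1)*(v^3 - 3*v^2 - 4*v) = v*(v + 1)*(v^2 - 3*v - 4) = v*(v + 1)^2*(v - 4)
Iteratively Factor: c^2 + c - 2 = (c - 1)*(c + 2)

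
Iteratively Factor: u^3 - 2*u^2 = (u)*(u^2 - 2*u) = u^2*(u - 2)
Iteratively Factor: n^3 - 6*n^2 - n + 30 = (n - 5)*(n^2 - n - 6) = (n - 5)*(n - 3)*(n + 2)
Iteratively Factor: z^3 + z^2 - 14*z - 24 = (z + 3)*(z^2 - 2*z - 8) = (z + 2)*(z + 3)*(z - 4)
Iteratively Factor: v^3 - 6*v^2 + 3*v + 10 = (v - 2)*(v^2 - 4*v - 5) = (v - 2)*(v + 1)*(v - 5)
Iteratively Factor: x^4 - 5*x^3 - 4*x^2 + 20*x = (x + 2)*(x^3 - 7*x^2 + 10*x) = (x - 5)*(x + 2)*(x^2 - 2*x) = (x - 5)*(x - 2)*(x + 2)*(x)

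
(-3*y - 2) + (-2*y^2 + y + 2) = -2*y^2 - 2*y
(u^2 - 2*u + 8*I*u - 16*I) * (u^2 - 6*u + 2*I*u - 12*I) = u^4 - 8*u^3 + 10*I*u^3 - 4*u^2 - 80*I*u^2 + 128*u + 120*I*u - 192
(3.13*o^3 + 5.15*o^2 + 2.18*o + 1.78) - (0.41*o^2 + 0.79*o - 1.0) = 3.13*o^3 + 4.74*o^2 + 1.39*o + 2.78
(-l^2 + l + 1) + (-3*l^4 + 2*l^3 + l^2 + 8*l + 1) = -3*l^4 + 2*l^3 + 9*l + 2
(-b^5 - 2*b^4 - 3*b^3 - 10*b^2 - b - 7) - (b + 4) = -b^5 - 2*b^4 - 3*b^3 - 10*b^2 - 2*b - 11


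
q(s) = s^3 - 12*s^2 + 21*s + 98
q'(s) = 3*s^2 - 24*s + 21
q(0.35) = 103.92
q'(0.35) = 12.97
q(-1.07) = 60.57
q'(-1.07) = 50.11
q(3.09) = 77.82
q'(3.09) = -24.52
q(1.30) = 107.22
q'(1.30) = -5.13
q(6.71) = 0.73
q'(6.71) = -4.97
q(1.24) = 107.50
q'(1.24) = -4.15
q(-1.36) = 44.73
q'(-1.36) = 59.19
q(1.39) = 106.69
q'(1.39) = -6.56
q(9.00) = 44.00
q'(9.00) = 48.00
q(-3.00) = -100.00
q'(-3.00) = 120.00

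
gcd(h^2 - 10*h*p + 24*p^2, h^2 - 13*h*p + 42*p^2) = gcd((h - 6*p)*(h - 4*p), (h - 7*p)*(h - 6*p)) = -h + 6*p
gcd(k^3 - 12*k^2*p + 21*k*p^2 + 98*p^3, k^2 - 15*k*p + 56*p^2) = -k + 7*p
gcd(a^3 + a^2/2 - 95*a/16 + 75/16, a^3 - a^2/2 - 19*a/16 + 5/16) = a - 5/4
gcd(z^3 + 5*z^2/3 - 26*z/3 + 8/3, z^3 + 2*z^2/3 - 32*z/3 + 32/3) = z^2 + 2*z - 8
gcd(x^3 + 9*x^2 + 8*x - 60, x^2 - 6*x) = 1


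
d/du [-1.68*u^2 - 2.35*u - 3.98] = -3.36*u - 2.35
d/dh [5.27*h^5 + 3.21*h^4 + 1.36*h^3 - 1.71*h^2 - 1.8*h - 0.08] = 26.35*h^4 + 12.84*h^3 + 4.08*h^2 - 3.42*h - 1.8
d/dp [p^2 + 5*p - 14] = 2*p + 5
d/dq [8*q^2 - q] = 16*q - 1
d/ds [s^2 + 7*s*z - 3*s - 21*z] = 2*s + 7*z - 3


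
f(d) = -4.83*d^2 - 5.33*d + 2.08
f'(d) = -9.66*d - 5.33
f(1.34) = -13.73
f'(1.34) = -18.27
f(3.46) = -74.18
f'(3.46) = -38.75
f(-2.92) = -23.54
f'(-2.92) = 22.88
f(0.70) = -4.02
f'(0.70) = -12.09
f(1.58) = -18.40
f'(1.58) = -20.59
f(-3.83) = -48.36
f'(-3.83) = 31.67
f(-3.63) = -42.22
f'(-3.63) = 29.74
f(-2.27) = -10.71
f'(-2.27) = 16.60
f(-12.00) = -629.48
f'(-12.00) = 110.59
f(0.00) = 2.08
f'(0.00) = -5.33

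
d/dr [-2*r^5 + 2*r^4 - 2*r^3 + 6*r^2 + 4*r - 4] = -10*r^4 + 8*r^3 - 6*r^2 + 12*r + 4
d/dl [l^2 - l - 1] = 2*l - 1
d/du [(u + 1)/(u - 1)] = -2/(u - 1)^2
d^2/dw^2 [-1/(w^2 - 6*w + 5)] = 2*(w^2 - 6*w - 4*(w - 3)^2 + 5)/(w^2 - 6*w + 5)^3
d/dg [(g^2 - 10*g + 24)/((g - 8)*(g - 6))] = -4/(g^2 - 16*g + 64)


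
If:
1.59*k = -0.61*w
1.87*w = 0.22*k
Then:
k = 0.00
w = 0.00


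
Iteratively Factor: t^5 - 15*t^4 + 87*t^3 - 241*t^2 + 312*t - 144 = (t - 4)*(t^4 - 11*t^3 + 43*t^2 - 69*t + 36) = (t - 4)*(t - 3)*(t^3 - 8*t^2 + 19*t - 12) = (t - 4)^2*(t - 3)*(t^2 - 4*t + 3) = (t - 4)^2*(t - 3)*(t - 1)*(t - 3)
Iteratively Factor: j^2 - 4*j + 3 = (j - 1)*(j - 3)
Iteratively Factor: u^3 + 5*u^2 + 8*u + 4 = (u + 2)*(u^2 + 3*u + 2) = (u + 2)^2*(u + 1)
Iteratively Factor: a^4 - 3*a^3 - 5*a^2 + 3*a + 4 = (a - 4)*(a^3 + a^2 - a - 1) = (a - 4)*(a + 1)*(a^2 - 1) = (a - 4)*(a - 1)*(a + 1)*(a + 1)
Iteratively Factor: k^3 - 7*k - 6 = (k - 3)*(k^2 + 3*k + 2) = (k - 3)*(k + 1)*(k + 2)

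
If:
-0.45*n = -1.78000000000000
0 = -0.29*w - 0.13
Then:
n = 3.96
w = -0.45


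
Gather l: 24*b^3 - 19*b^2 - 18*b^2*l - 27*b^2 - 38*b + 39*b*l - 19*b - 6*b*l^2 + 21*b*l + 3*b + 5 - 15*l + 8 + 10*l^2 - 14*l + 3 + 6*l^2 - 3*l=24*b^3 - 46*b^2 - 54*b + l^2*(16 - 6*b) + l*(-18*b^2 + 60*b - 32) + 16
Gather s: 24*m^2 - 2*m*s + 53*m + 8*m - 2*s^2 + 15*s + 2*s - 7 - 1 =24*m^2 + 61*m - 2*s^2 + s*(17 - 2*m) - 8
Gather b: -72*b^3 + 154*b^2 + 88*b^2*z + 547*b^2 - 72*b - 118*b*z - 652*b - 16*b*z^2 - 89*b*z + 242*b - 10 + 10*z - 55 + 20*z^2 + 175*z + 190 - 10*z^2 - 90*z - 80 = -72*b^3 + b^2*(88*z + 701) + b*(-16*z^2 - 207*z - 482) + 10*z^2 + 95*z + 45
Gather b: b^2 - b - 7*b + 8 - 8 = b^2 - 8*b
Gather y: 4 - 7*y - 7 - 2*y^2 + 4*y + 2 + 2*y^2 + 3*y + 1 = 0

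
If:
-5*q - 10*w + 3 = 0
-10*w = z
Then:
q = z/5 + 3/5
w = -z/10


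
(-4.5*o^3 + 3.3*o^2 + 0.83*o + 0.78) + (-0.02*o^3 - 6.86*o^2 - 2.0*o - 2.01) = -4.52*o^3 - 3.56*o^2 - 1.17*o - 1.23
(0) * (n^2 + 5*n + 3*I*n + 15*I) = 0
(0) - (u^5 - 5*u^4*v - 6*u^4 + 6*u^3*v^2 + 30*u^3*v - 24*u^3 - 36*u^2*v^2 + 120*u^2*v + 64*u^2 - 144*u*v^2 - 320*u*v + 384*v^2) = -u^5 + 5*u^4*v + 6*u^4 - 6*u^3*v^2 - 30*u^3*v + 24*u^3 + 36*u^2*v^2 - 120*u^2*v - 64*u^2 + 144*u*v^2 + 320*u*v - 384*v^2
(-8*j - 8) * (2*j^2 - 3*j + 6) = -16*j^3 + 8*j^2 - 24*j - 48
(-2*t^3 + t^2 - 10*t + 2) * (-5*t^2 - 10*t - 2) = 10*t^5 + 15*t^4 + 44*t^3 + 88*t^2 - 4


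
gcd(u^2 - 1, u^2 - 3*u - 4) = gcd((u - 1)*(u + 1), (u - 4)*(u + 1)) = u + 1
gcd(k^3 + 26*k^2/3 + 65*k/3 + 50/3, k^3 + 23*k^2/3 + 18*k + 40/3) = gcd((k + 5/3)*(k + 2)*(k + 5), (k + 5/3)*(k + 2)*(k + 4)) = k^2 + 11*k/3 + 10/3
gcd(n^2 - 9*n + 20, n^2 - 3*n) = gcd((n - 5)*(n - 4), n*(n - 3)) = 1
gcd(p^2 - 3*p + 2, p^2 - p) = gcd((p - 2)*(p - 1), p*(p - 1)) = p - 1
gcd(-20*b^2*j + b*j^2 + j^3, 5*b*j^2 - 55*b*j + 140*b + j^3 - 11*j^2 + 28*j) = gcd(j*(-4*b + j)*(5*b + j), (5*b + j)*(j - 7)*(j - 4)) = 5*b + j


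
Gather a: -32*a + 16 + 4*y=-32*a + 4*y + 16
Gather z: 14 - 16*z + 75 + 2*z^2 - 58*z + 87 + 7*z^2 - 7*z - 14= 9*z^2 - 81*z + 162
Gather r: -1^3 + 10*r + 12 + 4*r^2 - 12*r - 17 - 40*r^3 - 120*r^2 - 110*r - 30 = -40*r^3 - 116*r^2 - 112*r - 36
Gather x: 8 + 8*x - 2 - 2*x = 6*x + 6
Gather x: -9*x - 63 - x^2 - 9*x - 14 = -x^2 - 18*x - 77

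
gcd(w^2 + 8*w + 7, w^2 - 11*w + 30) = 1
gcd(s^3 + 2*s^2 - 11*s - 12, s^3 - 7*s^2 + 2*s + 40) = 1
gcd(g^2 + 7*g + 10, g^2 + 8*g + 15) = g + 5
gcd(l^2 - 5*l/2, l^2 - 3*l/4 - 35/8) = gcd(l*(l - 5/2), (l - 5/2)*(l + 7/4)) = l - 5/2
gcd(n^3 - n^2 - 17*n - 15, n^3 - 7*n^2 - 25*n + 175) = n - 5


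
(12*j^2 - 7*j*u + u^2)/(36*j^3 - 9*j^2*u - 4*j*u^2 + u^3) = 1/(3*j + u)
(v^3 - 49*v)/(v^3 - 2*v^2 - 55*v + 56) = v*(v - 7)/(v^2 - 9*v + 8)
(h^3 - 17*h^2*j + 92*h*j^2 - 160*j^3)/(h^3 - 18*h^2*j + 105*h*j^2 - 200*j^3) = (h - 4*j)/(h - 5*j)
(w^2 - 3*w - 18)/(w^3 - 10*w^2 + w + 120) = (w - 6)/(w^2 - 13*w + 40)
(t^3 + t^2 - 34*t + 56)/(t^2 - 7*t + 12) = (t^2 + 5*t - 14)/(t - 3)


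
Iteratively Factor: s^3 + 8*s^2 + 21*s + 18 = (s + 3)*(s^2 + 5*s + 6) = (s + 3)^2*(s + 2)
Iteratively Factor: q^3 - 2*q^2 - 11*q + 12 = (q - 4)*(q^2 + 2*q - 3) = (q - 4)*(q + 3)*(q - 1)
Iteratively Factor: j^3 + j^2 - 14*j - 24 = (j + 2)*(j^2 - j - 12) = (j + 2)*(j + 3)*(j - 4)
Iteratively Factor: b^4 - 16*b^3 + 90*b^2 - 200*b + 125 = (b - 5)*(b^3 - 11*b^2 + 35*b - 25) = (b - 5)^2*(b^2 - 6*b + 5) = (b - 5)^2*(b - 1)*(b - 5)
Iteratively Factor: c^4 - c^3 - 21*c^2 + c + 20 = (c - 1)*(c^3 - 21*c - 20) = (c - 5)*(c - 1)*(c^2 + 5*c + 4) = (c - 5)*(c - 1)*(c + 1)*(c + 4)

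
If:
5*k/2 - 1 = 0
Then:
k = 2/5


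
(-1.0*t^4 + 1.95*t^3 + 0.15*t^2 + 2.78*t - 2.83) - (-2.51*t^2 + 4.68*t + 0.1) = -1.0*t^4 + 1.95*t^3 + 2.66*t^2 - 1.9*t - 2.93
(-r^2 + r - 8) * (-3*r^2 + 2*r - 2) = 3*r^4 - 5*r^3 + 28*r^2 - 18*r + 16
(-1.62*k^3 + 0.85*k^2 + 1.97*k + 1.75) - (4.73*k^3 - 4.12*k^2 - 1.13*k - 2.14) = -6.35*k^3 + 4.97*k^2 + 3.1*k + 3.89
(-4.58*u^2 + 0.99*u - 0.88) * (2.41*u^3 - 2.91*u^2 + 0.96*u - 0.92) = -11.0378*u^5 + 15.7137*u^4 - 9.3985*u^3 + 7.7248*u^2 - 1.7556*u + 0.8096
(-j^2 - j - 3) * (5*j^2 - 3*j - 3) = -5*j^4 - 2*j^3 - 9*j^2 + 12*j + 9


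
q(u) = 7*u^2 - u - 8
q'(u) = 14*u - 1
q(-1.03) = 0.46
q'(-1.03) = -15.42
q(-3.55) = 83.77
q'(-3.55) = -50.70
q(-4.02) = 109.14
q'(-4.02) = -57.28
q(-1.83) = 17.27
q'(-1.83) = -26.62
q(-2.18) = 27.45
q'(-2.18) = -31.52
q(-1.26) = 4.37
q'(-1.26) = -18.64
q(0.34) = -7.53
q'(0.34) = 3.76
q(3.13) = 57.45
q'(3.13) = 42.82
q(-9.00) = 568.00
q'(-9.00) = -127.00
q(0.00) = -8.00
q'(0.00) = -1.00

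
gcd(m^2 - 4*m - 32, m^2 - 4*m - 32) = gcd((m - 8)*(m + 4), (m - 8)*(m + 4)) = m^2 - 4*m - 32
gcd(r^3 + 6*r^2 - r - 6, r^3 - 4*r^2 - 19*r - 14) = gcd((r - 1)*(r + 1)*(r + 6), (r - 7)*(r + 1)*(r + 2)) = r + 1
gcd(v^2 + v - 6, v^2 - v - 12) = v + 3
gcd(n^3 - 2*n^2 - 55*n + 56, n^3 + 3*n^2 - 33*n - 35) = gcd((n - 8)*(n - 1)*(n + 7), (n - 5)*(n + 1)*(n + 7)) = n + 7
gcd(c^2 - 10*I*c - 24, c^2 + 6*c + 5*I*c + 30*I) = 1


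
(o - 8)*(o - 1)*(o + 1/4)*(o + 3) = o^4 - 23*o^3/4 - 41*o^2/2 + 77*o/4 + 6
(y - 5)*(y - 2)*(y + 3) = y^3 - 4*y^2 - 11*y + 30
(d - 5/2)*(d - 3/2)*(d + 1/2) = d^3 - 7*d^2/2 + 7*d/4 + 15/8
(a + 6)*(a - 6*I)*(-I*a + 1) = -I*a^3 - 5*a^2 - 6*I*a^2 - 30*a - 6*I*a - 36*I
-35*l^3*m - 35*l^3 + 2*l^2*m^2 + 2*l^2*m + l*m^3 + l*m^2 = (-5*l + m)*(7*l + m)*(l*m + l)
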